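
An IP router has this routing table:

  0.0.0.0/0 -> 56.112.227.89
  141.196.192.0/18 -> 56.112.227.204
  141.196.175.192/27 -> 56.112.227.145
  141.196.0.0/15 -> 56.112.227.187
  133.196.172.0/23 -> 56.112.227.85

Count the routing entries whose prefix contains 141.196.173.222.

2

Prefixes containing 141.196.173.222:
  0.0.0.0/0 (default, matches everything)
  141.196.0.0/15 (141.196.0.0 - 141.197.255.255)
Total matching entries: 2.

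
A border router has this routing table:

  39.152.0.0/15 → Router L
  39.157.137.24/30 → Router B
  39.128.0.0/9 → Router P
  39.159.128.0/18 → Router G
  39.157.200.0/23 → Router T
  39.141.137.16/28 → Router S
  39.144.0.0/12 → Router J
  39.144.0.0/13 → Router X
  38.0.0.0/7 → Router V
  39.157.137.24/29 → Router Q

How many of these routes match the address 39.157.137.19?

3

Prefixes containing 39.157.137.19:
  38.0.0.0/7 (38.0.0.0 - 39.255.255.255)
  39.128.0.0/9 (39.128.0.0 - 39.255.255.255)
  39.144.0.0/12 (39.144.0.0 - 39.159.255.255)
Total matching entries: 3.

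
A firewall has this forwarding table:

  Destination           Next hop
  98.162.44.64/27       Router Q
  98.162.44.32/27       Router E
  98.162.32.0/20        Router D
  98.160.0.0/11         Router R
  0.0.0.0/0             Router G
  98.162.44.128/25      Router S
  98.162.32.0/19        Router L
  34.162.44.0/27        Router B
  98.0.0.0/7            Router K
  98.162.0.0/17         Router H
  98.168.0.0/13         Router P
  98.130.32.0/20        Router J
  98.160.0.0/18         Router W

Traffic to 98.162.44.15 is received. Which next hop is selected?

Router D

Routes whose prefix contains 98.162.44.15:
  0.0.0.0/0 (default, matches everything) -> Router G
  98.0.0.0/7 (98.0.0.0 - 99.255.255.255) -> Router K
  98.160.0.0/11 (98.160.0.0 - 98.191.255.255) -> Router R
  98.162.0.0/17 (98.162.0.0 - 98.162.127.255) -> Router H
  98.162.32.0/19 (98.162.32.0 - 98.162.63.255) -> Router L
  98.162.32.0/20 (98.162.32.0 - 98.162.47.255) -> Router D
More-specific entries that do NOT match:
  98.162.44.64/27 (98.162.44.64 - 98.162.44.95) does not contain 98.162.44.15
  98.162.44.32/27 (98.162.44.32 - 98.162.44.63) does not contain 98.162.44.15
  34.162.44.0/27 (34.162.44.0 - 34.162.44.31) does not contain 98.162.44.15
  98.162.44.128/25 (98.162.44.128 - 98.162.44.255) does not contain 98.162.44.15
Longest matching prefix is /20 -> next hop Router D.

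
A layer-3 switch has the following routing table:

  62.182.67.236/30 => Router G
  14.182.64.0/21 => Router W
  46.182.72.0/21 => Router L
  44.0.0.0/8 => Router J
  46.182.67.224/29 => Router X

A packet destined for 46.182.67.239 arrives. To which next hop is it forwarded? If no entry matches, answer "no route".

no route

No entry's prefix contains 46.182.67.239; there is no default route.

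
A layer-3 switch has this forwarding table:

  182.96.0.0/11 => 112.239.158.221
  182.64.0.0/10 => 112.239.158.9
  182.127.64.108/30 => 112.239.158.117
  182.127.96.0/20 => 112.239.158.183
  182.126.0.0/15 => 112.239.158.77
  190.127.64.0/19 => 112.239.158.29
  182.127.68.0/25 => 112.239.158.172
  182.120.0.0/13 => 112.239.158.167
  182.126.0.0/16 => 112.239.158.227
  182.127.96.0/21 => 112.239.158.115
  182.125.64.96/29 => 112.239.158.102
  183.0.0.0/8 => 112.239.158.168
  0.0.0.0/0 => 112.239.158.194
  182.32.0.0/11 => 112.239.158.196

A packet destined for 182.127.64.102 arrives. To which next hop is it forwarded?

Routes whose prefix contains 182.127.64.102:
  0.0.0.0/0 (default, matches everything) -> 112.239.158.194
  182.64.0.0/10 (182.64.0.0 - 182.127.255.255) -> 112.239.158.9
  182.96.0.0/11 (182.96.0.0 - 182.127.255.255) -> 112.239.158.221
  182.120.0.0/13 (182.120.0.0 - 182.127.255.255) -> 112.239.158.167
  182.126.0.0/15 (182.126.0.0 - 182.127.255.255) -> 112.239.158.77
More-specific entries that do NOT match:
  182.127.64.108/30 (182.127.64.108 - 182.127.64.111) does not contain 182.127.64.102
  182.125.64.96/29 (182.125.64.96 - 182.125.64.103) does not contain 182.127.64.102
  182.127.68.0/25 (182.127.68.0 - 182.127.68.127) does not contain 182.127.64.102
  182.127.96.0/21 (182.127.96.0 - 182.127.103.255) does not contain 182.127.64.102
  182.127.96.0/20 (182.127.96.0 - 182.127.111.255) does not contain 182.127.64.102
  190.127.64.0/19 (190.127.64.0 - 190.127.95.255) does not contain 182.127.64.102
  182.126.0.0/16 (182.126.0.0 - 182.126.255.255) does not contain 182.127.64.102
Longest matching prefix is /15 -> next hop 112.239.158.77.

112.239.158.77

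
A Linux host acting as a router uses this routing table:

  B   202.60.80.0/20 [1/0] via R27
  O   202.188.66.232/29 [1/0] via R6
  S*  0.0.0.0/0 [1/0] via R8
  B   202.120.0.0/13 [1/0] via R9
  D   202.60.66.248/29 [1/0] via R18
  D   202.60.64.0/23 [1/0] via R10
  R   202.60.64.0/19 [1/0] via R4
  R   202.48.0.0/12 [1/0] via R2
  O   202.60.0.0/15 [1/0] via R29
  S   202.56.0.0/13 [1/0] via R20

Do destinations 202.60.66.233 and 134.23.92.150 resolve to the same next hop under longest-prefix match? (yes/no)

202.60.66.233: longest match 202.60.64.0/19 -> R4
134.23.92.150: longest match 0.0.0.0/0 -> R8

no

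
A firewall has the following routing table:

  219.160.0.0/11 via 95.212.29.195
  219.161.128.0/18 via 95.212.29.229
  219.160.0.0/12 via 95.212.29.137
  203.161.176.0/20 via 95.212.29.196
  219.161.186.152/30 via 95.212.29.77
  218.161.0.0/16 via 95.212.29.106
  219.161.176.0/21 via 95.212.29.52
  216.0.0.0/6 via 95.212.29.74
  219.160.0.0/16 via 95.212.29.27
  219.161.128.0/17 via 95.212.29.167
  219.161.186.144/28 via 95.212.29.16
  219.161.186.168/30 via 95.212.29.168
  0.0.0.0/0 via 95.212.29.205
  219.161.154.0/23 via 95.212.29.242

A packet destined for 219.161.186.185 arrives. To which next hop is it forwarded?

Routes whose prefix contains 219.161.186.185:
  0.0.0.0/0 (default, matches everything) -> 95.212.29.205
  216.0.0.0/6 (216.0.0.0 - 219.255.255.255) -> 95.212.29.74
  219.160.0.0/11 (219.160.0.0 - 219.191.255.255) -> 95.212.29.195
  219.160.0.0/12 (219.160.0.0 - 219.175.255.255) -> 95.212.29.137
  219.161.128.0/17 (219.161.128.0 - 219.161.255.255) -> 95.212.29.167
  219.161.128.0/18 (219.161.128.0 - 219.161.191.255) -> 95.212.29.229
More-specific entries that do NOT match:
  219.161.186.152/30 (219.161.186.152 - 219.161.186.155) does not contain 219.161.186.185
  219.161.186.168/30 (219.161.186.168 - 219.161.186.171) does not contain 219.161.186.185
  219.161.186.144/28 (219.161.186.144 - 219.161.186.159) does not contain 219.161.186.185
  219.161.154.0/23 (219.161.154.0 - 219.161.155.255) does not contain 219.161.186.185
  219.161.176.0/21 (219.161.176.0 - 219.161.183.255) does not contain 219.161.186.185
  203.161.176.0/20 (203.161.176.0 - 203.161.191.255) does not contain 219.161.186.185
Longest matching prefix is /18 -> next hop 95.212.29.229.

95.212.29.229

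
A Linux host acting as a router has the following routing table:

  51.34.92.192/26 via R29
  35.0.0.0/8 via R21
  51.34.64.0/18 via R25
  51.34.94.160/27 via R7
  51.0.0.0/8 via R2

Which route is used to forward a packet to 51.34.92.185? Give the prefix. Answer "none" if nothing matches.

Entries matching 51.34.92.185:
  51.0.0.0/8 (51.0.0.0 - 51.255.255.255)
  51.34.64.0/18 (51.34.64.0 - 51.34.127.255)
Most specific is 51.34.64.0/18.

51.34.64.0/18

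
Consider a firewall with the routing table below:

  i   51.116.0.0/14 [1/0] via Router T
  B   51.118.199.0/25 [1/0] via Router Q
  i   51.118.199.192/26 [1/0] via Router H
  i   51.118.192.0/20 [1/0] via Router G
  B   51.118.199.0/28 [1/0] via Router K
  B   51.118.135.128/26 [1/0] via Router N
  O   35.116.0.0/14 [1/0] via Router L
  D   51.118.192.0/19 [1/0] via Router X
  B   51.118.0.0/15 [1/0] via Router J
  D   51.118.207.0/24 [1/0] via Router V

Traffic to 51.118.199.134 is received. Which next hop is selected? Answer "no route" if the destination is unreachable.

Router G

Routes whose prefix contains 51.118.199.134:
  51.116.0.0/14 (51.116.0.0 - 51.119.255.255) -> Router T
  51.118.0.0/15 (51.118.0.0 - 51.119.255.255) -> Router J
  51.118.192.0/19 (51.118.192.0 - 51.118.223.255) -> Router X
  51.118.192.0/20 (51.118.192.0 - 51.118.207.255) -> Router G
More-specific entries that do NOT match:
  51.118.199.0/28 (51.118.199.0 - 51.118.199.15) does not contain 51.118.199.134
  51.118.199.192/26 (51.118.199.192 - 51.118.199.255) does not contain 51.118.199.134
  51.118.135.128/26 (51.118.135.128 - 51.118.135.191) does not contain 51.118.199.134
  51.118.199.0/25 (51.118.199.0 - 51.118.199.127) does not contain 51.118.199.134
  51.118.207.0/24 (51.118.207.0 - 51.118.207.255) does not contain 51.118.199.134
Longest matching prefix is /20 -> next hop Router G.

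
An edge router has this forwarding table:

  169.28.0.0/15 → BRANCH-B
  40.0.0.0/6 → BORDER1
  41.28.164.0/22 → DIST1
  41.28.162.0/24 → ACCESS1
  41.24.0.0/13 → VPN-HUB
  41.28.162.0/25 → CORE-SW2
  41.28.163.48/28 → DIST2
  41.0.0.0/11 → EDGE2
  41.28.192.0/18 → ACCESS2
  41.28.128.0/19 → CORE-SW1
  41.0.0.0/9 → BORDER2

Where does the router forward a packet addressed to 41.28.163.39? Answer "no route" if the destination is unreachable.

VPN-HUB

Routes whose prefix contains 41.28.163.39:
  40.0.0.0/6 (40.0.0.0 - 43.255.255.255) -> BORDER1
  41.0.0.0/9 (41.0.0.0 - 41.127.255.255) -> BORDER2
  41.0.0.0/11 (41.0.0.0 - 41.31.255.255) -> EDGE2
  41.24.0.0/13 (41.24.0.0 - 41.31.255.255) -> VPN-HUB
More-specific entries that do NOT match:
  41.28.163.48/28 (41.28.163.48 - 41.28.163.63) does not contain 41.28.163.39
  41.28.162.0/25 (41.28.162.0 - 41.28.162.127) does not contain 41.28.163.39
  41.28.162.0/24 (41.28.162.0 - 41.28.162.255) does not contain 41.28.163.39
  41.28.164.0/22 (41.28.164.0 - 41.28.167.255) does not contain 41.28.163.39
  41.28.128.0/19 (41.28.128.0 - 41.28.159.255) does not contain 41.28.163.39
  41.28.192.0/18 (41.28.192.0 - 41.28.255.255) does not contain 41.28.163.39
  169.28.0.0/15 (169.28.0.0 - 169.29.255.255) does not contain 41.28.163.39
Longest matching prefix is /13 -> next hop VPN-HUB.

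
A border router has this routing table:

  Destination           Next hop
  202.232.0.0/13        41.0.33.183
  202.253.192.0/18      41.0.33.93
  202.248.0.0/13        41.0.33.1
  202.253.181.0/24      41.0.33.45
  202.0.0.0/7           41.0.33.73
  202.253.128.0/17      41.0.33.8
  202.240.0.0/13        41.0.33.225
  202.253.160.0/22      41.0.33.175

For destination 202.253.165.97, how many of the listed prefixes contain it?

3

Prefixes containing 202.253.165.97:
  202.0.0.0/7 (202.0.0.0 - 203.255.255.255)
  202.248.0.0/13 (202.248.0.0 - 202.255.255.255)
  202.253.128.0/17 (202.253.128.0 - 202.253.255.255)
Total matching entries: 3.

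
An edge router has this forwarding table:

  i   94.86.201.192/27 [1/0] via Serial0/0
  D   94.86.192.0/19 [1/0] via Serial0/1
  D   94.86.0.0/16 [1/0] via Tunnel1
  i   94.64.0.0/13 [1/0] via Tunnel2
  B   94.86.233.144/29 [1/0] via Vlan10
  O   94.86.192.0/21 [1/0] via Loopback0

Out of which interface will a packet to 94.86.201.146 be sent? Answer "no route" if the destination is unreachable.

Serial0/1

Routes whose prefix contains 94.86.201.146:
  94.86.0.0/16 (94.86.0.0 - 94.86.255.255) -> Tunnel1
  94.86.192.0/19 (94.86.192.0 - 94.86.223.255) -> Serial0/1
More-specific entries that do NOT match:
  94.86.233.144/29 (94.86.233.144 - 94.86.233.151) does not contain 94.86.201.146
  94.86.201.192/27 (94.86.201.192 - 94.86.201.223) does not contain 94.86.201.146
  94.86.192.0/21 (94.86.192.0 - 94.86.199.255) does not contain 94.86.201.146
Longest matching prefix is /19 -> interface Serial0/1.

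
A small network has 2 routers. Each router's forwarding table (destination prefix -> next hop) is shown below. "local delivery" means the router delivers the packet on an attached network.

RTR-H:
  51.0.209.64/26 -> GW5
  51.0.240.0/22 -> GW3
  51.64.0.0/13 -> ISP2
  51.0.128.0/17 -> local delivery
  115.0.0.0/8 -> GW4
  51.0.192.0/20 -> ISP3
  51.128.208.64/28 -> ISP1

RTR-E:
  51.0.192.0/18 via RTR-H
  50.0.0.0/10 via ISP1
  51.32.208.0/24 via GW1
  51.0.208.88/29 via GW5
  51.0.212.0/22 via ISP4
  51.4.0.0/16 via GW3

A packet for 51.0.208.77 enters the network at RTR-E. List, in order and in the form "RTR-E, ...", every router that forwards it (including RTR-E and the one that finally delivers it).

At RTR-E: longest match for 51.0.208.77 is 51.0.192.0/18 -> RTR-H
At RTR-H: longest match for 51.0.208.77 is 51.0.128.0/17 -> local delivery

RTR-E, RTR-H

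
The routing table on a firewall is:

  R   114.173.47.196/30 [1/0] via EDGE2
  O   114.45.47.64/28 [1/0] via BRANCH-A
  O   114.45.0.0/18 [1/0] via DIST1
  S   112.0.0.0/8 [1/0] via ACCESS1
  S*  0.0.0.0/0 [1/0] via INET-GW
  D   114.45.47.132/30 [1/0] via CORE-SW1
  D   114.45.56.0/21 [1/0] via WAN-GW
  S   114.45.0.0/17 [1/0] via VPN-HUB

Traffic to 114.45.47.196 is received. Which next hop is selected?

Routes whose prefix contains 114.45.47.196:
  0.0.0.0/0 (default, matches everything) -> INET-GW
  114.45.0.0/17 (114.45.0.0 - 114.45.127.255) -> VPN-HUB
  114.45.0.0/18 (114.45.0.0 - 114.45.63.255) -> DIST1
More-specific entries that do NOT match:
  114.173.47.196/30 (114.173.47.196 - 114.173.47.199) does not contain 114.45.47.196
  114.45.47.132/30 (114.45.47.132 - 114.45.47.135) does not contain 114.45.47.196
  114.45.47.64/28 (114.45.47.64 - 114.45.47.79) does not contain 114.45.47.196
  114.45.56.0/21 (114.45.56.0 - 114.45.63.255) does not contain 114.45.47.196
Longest matching prefix is /18 -> next hop DIST1.

DIST1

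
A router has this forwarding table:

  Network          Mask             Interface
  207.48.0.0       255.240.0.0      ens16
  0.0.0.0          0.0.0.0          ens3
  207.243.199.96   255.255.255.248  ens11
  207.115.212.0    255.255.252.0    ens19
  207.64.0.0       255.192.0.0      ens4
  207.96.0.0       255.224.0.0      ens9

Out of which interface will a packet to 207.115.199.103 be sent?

Routes whose prefix contains 207.115.199.103:
  0.0.0.0/0 (default, matches everything) -> ens3
  207.64.0.0/10 (207.64.0.0 - 207.127.255.255) -> ens4
  207.96.0.0/11 (207.96.0.0 - 207.127.255.255) -> ens9
More-specific entries that do NOT match:
  207.243.199.96/29 (207.243.199.96 - 207.243.199.103) does not contain 207.115.199.103
  207.115.212.0/22 (207.115.212.0 - 207.115.215.255) does not contain 207.115.199.103
  207.48.0.0/12 (207.48.0.0 - 207.63.255.255) does not contain 207.115.199.103
Longest matching prefix is /11 -> interface ens9.

ens9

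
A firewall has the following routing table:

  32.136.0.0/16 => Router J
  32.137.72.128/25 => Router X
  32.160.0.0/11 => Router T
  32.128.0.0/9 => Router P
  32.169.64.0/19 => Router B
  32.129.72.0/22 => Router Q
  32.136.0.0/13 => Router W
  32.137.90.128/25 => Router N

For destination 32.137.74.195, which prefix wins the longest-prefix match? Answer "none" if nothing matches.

Entries matching 32.137.74.195:
  32.128.0.0/9 (32.128.0.0 - 32.255.255.255)
  32.136.0.0/13 (32.136.0.0 - 32.143.255.255)
Most specific is 32.136.0.0/13.

32.136.0.0/13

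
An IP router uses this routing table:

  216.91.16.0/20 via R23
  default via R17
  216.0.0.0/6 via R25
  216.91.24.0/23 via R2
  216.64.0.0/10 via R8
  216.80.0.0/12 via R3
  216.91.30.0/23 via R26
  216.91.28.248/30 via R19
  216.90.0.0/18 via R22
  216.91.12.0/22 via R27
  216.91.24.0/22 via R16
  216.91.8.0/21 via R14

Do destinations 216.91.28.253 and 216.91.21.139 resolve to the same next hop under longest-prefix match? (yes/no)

216.91.28.253: longest match 216.91.16.0/20 -> R23
216.91.21.139: longest match 216.91.16.0/20 -> R23

yes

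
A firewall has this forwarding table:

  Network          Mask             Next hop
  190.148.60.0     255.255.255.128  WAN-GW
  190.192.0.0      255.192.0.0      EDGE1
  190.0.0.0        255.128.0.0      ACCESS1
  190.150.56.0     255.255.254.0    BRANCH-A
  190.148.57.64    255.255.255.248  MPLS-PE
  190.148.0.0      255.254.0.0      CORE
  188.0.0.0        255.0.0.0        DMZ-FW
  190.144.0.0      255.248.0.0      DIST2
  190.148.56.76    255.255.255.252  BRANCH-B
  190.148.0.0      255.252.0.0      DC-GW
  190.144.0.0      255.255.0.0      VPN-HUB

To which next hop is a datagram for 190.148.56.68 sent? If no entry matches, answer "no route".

CORE

Routes whose prefix contains 190.148.56.68:
  190.144.0.0/13 (190.144.0.0 - 190.151.255.255) -> DIST2
  190.148.0.0/14 (190.148.0.0 - 190.151.255.255) -> DC-GW
  190.148.0.0/15 (190.148.0.0 - 190.149.255.255) -> CORE
More-specific entries that do NOT match:
  190.148.56.76/30 (190.148.56.76 - 190.148.56.79) does not contain 190.148.56.68
  190.148.57.64/29 (190.148.57.64 - 190.148.57.71) does not contain 190.148.56.68
  190.148.60.0/25 (190.148.60.0 - 190.148.60.127) does not contain 190.148.56.68
  190.150.56.0/23 (190.150.56.0 - 190.150.57.255) does not contain 190.148.56.68
  190.144.0.0/16 (190.144.0.0 - 190.144.255.255) does not contain 190.148.56.68
Longest matching prefix is /15 -> next hop CORE.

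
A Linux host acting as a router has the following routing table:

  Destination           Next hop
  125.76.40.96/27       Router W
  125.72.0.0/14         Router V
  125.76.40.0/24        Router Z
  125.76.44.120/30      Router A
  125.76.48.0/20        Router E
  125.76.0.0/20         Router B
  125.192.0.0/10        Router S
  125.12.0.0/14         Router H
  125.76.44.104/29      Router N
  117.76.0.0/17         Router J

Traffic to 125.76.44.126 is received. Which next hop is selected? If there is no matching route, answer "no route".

No entry's prefix contains 125.76.44.126; there is no default route.

no route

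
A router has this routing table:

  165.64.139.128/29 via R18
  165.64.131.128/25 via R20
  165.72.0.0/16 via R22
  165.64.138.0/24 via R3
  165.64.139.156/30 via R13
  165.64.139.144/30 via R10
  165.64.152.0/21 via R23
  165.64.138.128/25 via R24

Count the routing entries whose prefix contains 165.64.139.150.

0

No listed prefix contains 165.64.139.150.
Total matching entries: 0.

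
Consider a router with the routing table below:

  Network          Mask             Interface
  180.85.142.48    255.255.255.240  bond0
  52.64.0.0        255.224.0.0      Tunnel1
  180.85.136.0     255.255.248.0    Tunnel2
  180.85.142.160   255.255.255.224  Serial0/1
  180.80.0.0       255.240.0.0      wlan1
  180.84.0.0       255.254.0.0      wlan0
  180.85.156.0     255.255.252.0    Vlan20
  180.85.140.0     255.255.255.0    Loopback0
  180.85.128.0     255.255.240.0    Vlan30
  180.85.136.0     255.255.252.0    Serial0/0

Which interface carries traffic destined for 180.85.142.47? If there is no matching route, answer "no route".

Tunnel2

Routes whose prefix contains 180.85.142.47:
  180.80.0.0/12 (180.80.0.0 - 180.95.255.255) -> wlan1
  180.84.0.0/15 (180.84.0.0 - 180.85.255.255) -> wlan0
  180.85.128.0/20 (180.85.128.0 - 180.85.143.255) -> Vlan30
  180.85.136.0/21 (180.85.136.0 - 180.85.143.255) -> Tunnel2
More-specific entries that do NOT match:
  180.85.142.48/28 (180.85.142.48 - 180.85.142.63) does not contain 180.85.142.47
  180.85.142.160/27 (180.85.142.160 - 180.85.142.191) does not contain 180.85.142.47
  180.85.140.0/24 (180.85.140.0 - 180.85.140.255) does not contain 180.85.142.47
  180.85.156.0/22 (180.85.156.0 - 180.85.159.255) does not contain 180.85.142.47
  180.85.136.0/22 (180.85.136.0 - 180.85.139.255) does not contain 180.85.142.47
Longest matching prefix is /21 -> interface Tunnel2.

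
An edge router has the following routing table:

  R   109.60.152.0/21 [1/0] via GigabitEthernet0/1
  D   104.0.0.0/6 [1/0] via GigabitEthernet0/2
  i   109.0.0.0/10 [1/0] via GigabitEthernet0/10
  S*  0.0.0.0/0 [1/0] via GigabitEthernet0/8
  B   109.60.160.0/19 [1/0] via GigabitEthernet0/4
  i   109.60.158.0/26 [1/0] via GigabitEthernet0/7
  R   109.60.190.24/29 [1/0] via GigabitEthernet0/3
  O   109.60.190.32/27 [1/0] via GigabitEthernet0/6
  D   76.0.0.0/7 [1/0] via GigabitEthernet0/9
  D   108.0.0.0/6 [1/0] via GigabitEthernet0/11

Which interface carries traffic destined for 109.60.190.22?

GigabitEthernet0/4

Routes whose prefix contains 109.60.190.22:
  0.0.0.0/0 (default, matches everything) -> GigabitEthernet0/8
  108.0.0.0/6 (108.0.0.0 - 111.255.255.255) -> GigabitEthernet0/11
  109.0.0.0/10 (109.0.0.0 - 109.63.255.255) -> GigabitEthernet0/10
  109.60.160.0/19 (109.60.160.0 - 109.60.191.255) -> GigabitEthernet0/4
More-specific entries that do NOT match:
  109.60.190.24/29 (109.60.190.24 - 109.60.190.31) does not contain 109.60.190.22
  109.60.190.32/27 (109.60.190.32 - 109.60.190.63) does not contain 109.60.190.22
  109.60.158.0/26 (109.60.158.0 - 109.60.158.63) does not contain 109.60.190.22
  109.60.152.0/21 (109.60.152.0 - 109.60.159.255) does not contain 109.60.190.22
Longest matching prefix is /19 -> interface GigabitEthernet0/4.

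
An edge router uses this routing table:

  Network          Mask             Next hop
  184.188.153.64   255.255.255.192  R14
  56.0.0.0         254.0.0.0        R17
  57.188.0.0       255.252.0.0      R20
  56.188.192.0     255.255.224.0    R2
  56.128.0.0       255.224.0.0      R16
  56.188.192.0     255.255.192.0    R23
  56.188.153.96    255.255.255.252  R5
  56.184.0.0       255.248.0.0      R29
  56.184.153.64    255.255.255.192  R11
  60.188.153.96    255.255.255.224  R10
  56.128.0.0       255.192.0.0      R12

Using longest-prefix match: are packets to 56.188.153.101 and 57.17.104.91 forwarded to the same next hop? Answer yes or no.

no

56.188.153.101: longest match 56.184.0.0/13 -> R29
57.17.104.91: longest match 56.0.0.0/7 -> R17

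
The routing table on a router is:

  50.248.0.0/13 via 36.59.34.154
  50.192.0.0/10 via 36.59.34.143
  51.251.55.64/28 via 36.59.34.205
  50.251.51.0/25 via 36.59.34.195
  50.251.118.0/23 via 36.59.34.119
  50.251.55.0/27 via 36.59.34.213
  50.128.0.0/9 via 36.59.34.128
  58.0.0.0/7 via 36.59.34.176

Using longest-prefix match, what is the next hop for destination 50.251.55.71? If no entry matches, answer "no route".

36.59.34.154

Routes whose prefix contains 50.251.55.71:
  50.128.0.0/9 (50.128.0.0 - 50.255.255.255) -> 36.59.34.128
  50.192.0.0/10 (50.192.0.0 - 50.255.255.255) -> 36.59.34.143
  50.248.0.0/13 (50.248.0.0 - 50.255.255.255) -> 36.59.34.154
More-specific entries that do NOT match:
  51.251.55.64/28 (51.251.55.64 - 51.251.55.79) does not contain 50.251.55.71
  50.251.55.0/27 (50.251.55.0 - 50.251.55.31) does not contain 50.251.55.71
  50.251.51.0/25 (50.251.51.0 - 50.251.51.127) does not contain 50.251.55.71
  50.251.118.0/23 (50.251.118.0 - 50.251.119.255) does not contain 50.251.55.71
Longest matching prefix is /13 -> next hop 36.59.34.154.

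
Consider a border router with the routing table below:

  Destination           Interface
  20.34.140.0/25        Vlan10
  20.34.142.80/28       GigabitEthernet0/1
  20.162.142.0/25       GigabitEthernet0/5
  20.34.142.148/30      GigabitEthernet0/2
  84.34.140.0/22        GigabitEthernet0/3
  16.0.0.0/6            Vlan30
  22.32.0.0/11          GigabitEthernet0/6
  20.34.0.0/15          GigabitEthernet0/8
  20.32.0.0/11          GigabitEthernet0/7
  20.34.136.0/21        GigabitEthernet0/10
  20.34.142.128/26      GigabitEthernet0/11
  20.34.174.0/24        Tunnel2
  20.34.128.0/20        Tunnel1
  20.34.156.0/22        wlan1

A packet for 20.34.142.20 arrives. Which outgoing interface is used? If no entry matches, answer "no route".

GigabitEthernet0/10

Routes whose prefix contains 20.34.142.20:
  20.32.0.0/11 (20.32.0.0 - 20.63.255.255) -> GigabitEthernet0/7
  20.34.0.0/15 (20.34.0.0 - 20.35.255.255) -> GigabitEthernet0/8
  20.34.128.0/20 (20.34.128.0 - 20.34.143.255) -> Tunnel1
  20.34.136.0/21 (20.34.136.0 - 20.34.143.255) -> GigabitEthernet0/10
More-specific entries that do NOT match:
  20.34.142.148/30 (20.34.142.148 - 20.34.142.151) does not contain 20.34.142.20
  20.34.142.80/28 (20.34.142.80 - 20.34.142.95) does not contain 20.34.142.20
  20.34.142.128/26 (20.34.142.128 - 20.34.142.191) does not contain 20.34.142.20
  20.34.140.0/25 (20.34.140.0 - 20.34.140.127) does not contain 20.34.142.20
  20.162.142.0/25 (20.162.142.0 - 20.162.142.127) does not contain 20.34.142.20
  20.34.174.0/24 (20.34.174.0 - 20.34.174.255) does not contain 20.34.142.20
  84.34.140.0/22 (84.34.140.0 - 84.34.143.255) does not contain 20.34.142.20
  20.34.156.0/22 (20.34.156.0 - 20.34.159.255) does not contain 20.34.142.20
Longest matching prefix is /21 -> interface GigabitEthernet0/10.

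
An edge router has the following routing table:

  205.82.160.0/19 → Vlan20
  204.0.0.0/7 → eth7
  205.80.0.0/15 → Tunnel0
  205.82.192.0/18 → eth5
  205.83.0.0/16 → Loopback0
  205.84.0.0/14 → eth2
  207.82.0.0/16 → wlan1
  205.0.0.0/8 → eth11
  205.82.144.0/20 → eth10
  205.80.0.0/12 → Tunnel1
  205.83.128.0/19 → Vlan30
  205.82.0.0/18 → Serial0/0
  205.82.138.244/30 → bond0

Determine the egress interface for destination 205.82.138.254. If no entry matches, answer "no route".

Tunnel1

Routes whose prefix contains 205.82.138.254:
  204.0.0.0/7 (204.0.0.0 - 205.255.255.255) -> eth7
  205.0.0.0/8 (205.0.0.0 - 205.255.255.255) -> eth11
  205.80.0.0/12 (205.80.0.0 - 205.95.255.255) -> Tunnel1
More-specific entries that do NOT match:
  205.82.138.244/30 (205.82.138.244 - 205.82.138.247) does not contain 205.82.138.254
  205.82.144.0/20 (205.82.144.0 - 205.82.159.255) does not contain 205.82.138.254
  205.82.160.0/19 (205.82.160.0 - 205.82.191.255) does not contain 205.82.138.254
  205.83.128.0/19 (205.83.128.0 - 205.83.159.255) does not contain 205.82.138.254
  205.82.192.0/18 (205.82.192.0 - 205.82.255.255) does not contain 205.82.138.254
  205.82.0.0/18 (205.82.0.0 - 205.82.63.255) does not contain 205.82.138.254
  205.83.0.0/16 (205.83.0.0 - 205.83.255.255) does not contain 205.82.138.254
  207.82.0.0/16 (207.82.0.0 - 207.82.255.255) does not contain 205.82.138.254
  205.80.0.0/15 (205.80.0.0 - 205.81.255.255) does not contain 205.82.138.254
  205.84.0.0/14 (205.84.0.0 - 205.87.255.255) does not contain 205.82.138.254
Longest matching prefix is /12 -> interface Tunnel1.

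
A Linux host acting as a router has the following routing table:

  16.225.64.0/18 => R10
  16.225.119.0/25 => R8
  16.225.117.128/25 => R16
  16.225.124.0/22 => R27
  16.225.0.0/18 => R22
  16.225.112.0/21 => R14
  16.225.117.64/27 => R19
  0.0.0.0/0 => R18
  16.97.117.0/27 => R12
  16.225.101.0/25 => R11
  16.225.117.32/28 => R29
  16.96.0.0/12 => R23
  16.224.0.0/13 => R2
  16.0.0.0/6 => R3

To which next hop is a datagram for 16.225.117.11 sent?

R14

Routes whose prefix contains 16.225.117.11:
  0.0.0.0/0 (default, matches everything) -> R18
  16.0.0.0/6 (16.0.0.0 - 19.255.255.255) -> R3
  16.224.0.0/13 (16.224.0.0 - 16.231.255.255) -> R2
  16.225.64.0/18 (16.225.64.0 - 16.225.127.255) -> R10
  16.225.112.0/21 (16.225.112.0 - 16.225.119.255) -> R14
More-specific entries that do NOT match:
  16.225.117.32/28 (16.225.117.32 - 16.225.117.47) does not contain 16.225.117.11
  16.225.117.64/27 (16.225.117.64 - 16.225.117.95) does not contain 16.225.117.11
  16.97.117.0/27 (16.97.117.0 - 16.97.117.31) does not contain 16.225.117.11
  16.225.119.0/25 (16.225.119.0 - 16.225.119.127) does not contain 16.225.117.11
  16.225.117.128/25 (16.225.117.128 - 16.225.117.255) does not contain 16.225.117.11
  16.225.101.0/25 (16.225.101.0 - 16.225.101.127) does not contain 16.225.117.11
  16.225.124.0/22 (16.225.124.0 - 16.225.127.255) does not contain 16.225.117.11
Longest matching prefix is /21 -> next hop R14.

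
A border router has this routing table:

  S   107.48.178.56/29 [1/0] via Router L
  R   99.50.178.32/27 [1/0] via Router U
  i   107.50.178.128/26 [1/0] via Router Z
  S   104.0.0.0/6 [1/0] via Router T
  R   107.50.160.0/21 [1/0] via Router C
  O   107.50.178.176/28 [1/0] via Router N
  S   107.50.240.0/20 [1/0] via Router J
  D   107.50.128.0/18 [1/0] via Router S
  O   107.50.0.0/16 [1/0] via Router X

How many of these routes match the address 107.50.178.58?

Prefixes containing 107.50.178.58:
  104.0.0.0/6 (104.0.0.0 - 107.255.255.255)
  107.50.0.0/16 (107.50.0.0 - 107.50.255.255)
  107.50.128.0/18 (107.50.128.0 - 107.50.191.255)
Total matching entries: 3.

3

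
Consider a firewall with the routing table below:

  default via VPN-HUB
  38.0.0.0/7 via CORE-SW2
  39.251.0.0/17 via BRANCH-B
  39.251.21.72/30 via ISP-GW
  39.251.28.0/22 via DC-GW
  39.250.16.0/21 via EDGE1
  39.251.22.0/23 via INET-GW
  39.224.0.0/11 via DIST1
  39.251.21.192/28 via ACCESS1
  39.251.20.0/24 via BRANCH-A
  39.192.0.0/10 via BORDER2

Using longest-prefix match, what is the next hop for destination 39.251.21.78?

BRANCH-B

Routes whose prefix contains 39.251.21.78:
  0.0.0.0/0 (default, matches everything) -> VPN-HUB
  38.0.0.0/7 (38.0.0.0 - 39.255.255.255) -> CORE-SW2
  39.192.0.0/10 (39.192.0.0 - 39.255.255.255) -> BORDER2
  39.224.0.0/11 (39.224.0.0 - 39.255.255.255) -> DIST1
  39.251.0.0/17 (39.251.0.0 - 39.251.127.255) -> BRANCH-B
More-specific entries that do NOT match:
  39.251.21.72/30 (39.251.21.72 - 39.251.21.75) does not contain 39.251.21.78
  39.251.21.192/28 (39.251.21.192 - 39.251.21.207) does not contain 39.251.21.78
  39.251.20.0/24 (39.251.20.0 - 39.251.20.255) does not contain 39.251.21.78
  39.251.22.0/23 (39.251.22.0 - 39.251.23.255) does not contain 39.251.21.78
  39.251.28.0/22 (39.251.28.0 - 39.251.31.255) does not contain 39.251.21.78
  39.250.16.0/21 (39.250.16.0 - 39.250.23.255) does not contain 39.251.21.78
Longest matching prefix is /17 -> next hop BRANCH-B.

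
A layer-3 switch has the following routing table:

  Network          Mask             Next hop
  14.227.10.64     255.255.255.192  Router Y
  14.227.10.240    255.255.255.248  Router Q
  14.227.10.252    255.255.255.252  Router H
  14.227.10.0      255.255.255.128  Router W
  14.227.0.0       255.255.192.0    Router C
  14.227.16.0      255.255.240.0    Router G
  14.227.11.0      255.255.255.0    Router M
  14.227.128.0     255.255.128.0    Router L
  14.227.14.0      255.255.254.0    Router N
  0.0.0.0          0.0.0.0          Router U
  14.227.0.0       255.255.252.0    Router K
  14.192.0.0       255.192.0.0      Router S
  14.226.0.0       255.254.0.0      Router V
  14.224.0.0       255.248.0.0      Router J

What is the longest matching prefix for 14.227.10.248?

Entries matching 14.227.10.248:
  0.0.0.0/0 (default, matches everything)
  14.192.0.0/10 (14.192.0.0 - 14.255.255.255)
  14.224.0.0/13 (14.224.0.0 - 14.231.255.255)
  14.226.0.0/15 (14.226.0.0 - 14.227.255.255)
  14.227.0.0/18 (14.227.0.0 - 14.227.63.255)
Most specific is 14.227.0.0/18.

14.227.0.0/18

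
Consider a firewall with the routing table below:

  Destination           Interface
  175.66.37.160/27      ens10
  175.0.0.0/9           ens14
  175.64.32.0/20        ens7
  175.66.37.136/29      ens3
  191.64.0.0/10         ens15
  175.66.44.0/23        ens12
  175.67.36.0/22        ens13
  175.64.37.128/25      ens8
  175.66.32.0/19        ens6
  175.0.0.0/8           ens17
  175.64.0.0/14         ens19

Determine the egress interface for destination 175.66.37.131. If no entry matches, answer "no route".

ens6

Routes whose prefix contains 175.66.37.131:
  175.0.0.0/8 (175.0.0.0 - 175.255.255.255) -> ens17
  175.0.0.0/9 (175.0.0.0 - 175.127.255.255) -> ens14
  175.64.0.0/14 (175.64.0.0 - 175.67.255.255) -> ens19
  175.66.32.0/19 (175.66.32.0 - 175.66.63.255) -> ens6
More-specific entries that do NOT match:
  175.66.37.136/29 (175.66.37.136 - 175.66.37.143) does not contain 175.66.37.131
  175.66.37.160/27 (175.66.37.160 - 175.66.37.191) does not contain 175.66.37.131
  175.64.37.128/25 (175.64.37.128 - 175.64.37.255) does not contain 175.66.37.131
  175.66.44.0/23 (175.66.44.0 - 175.66.45.255) does not contain 175.66.37.131
  175.67.36.0/22 (175.67.36.0 - 175.67.39.255) does not contain 175.66.37.131
  175.64.32.0/20 (175.64.32.0 - 175.64.47.255) does not contain 175.66.37.131
Longest matching prefix is /19 -> interface ens6.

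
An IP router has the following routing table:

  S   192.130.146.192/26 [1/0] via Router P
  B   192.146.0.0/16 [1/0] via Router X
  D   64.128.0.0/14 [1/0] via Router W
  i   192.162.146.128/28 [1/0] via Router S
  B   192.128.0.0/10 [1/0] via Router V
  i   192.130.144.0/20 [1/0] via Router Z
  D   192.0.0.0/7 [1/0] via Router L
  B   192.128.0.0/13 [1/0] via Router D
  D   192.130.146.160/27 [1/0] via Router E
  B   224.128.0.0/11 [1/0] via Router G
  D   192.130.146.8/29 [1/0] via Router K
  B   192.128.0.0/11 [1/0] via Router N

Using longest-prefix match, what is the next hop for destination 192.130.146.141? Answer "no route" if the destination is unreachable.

Router Z

Routes whose prefix contains 192.130.146.141:
  192.0.0.0/7 (192.0.0.0 - 193.255.255.255) -> Router L
  192.128.0.0/10 (192.128.0.0 - 192.191.255.255) -> Router V
  192.128.0.0/11 (192.128.0.0 - 192.159.255.255) -> Router N
  192.128.0.0/13 (192.128.0.0 - 192.135.255.255) -> Router D
  192.130.144.0/20 (192.130.144.0 - 192.130.159.255) -> Router Z
More-specific entries that do NOT match:
  192.130.146.8/29 (192.130.146.8 - 192.130.146.15) does not contain 192.130.146.141
  192.162.146.128/28 (192.162.146.128 - 192.162.146.143) does not contain 192.130.146.141
  192.130.146.160/27 (192.130.146.160 - 192.130.146.191) does not contain 192.130.146.141
  192.130.146.192/26 (192.130.146.192 - 192.130.146.255) does not contain 192.130.146.141
Longest matching prefix is /20 -> next hop Router Z.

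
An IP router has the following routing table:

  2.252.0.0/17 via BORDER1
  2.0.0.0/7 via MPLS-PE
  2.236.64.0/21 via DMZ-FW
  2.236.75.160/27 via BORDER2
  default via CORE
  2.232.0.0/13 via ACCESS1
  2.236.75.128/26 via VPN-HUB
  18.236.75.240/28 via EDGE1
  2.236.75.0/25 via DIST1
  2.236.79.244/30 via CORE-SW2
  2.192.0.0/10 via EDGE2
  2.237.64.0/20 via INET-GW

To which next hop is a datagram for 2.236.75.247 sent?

Routes whose prefix contains 2.236.75.247:
  0.0.0.0/0 (default, matches everything) -> CORE
  2.0.0.0/7 (2.0.0.0 - 3.255.255.255) -> MPLS-PE
  2.192.0.0/10 (2.192.0.0 - 2.255.255.255) -> EDGE2
  2.232.0.0/13 (2.232.0.0 - 2.239.255.255) -> ACCESS1
More-specific entries that do NOT match:
  2.236.79.244/30 (2.236.79.244 - 2.236.79.247) does not contain 2.236.75.247
  18.236.75.240/28 (18.236.75.240 - 18.236.75.255) does not contain 2.236.75.247
  2.236.75.160/27 (2.236.75.160 - 2.236.75.191) does not contain 2.236.75.247
  2.236.75.128/26 (2.236.75.128 - 2.236.75.191) does not contain 2.236.75.247
  2.236.75.0/25 (2.236.75.0 - 2.236.75.127) does not contain 2.236.75.247
  2.236.64.0/21 (2.236.64.0 - 2.236.71.255) does not contain 2.236.75.247
  2.237.64.0/20 (2.237.64.0 - 2.237.79.255) does not contain 2.236.75.247
  2.252.0.0/17 (2.252.0.0 - 2.252.127.255) does not contain 2.236.75.247
Longest matching prefix is /13 -> next hop ACCESS1.

ACCESS1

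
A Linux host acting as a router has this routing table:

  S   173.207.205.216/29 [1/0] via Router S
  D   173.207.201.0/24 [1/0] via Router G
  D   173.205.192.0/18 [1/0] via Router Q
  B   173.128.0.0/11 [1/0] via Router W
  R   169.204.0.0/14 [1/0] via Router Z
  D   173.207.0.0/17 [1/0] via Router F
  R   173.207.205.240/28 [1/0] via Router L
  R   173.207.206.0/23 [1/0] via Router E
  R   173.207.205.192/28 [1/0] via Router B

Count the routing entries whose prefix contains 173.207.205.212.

No listed prefix contains 173.207.205.212.
Total matching entries: 0.

0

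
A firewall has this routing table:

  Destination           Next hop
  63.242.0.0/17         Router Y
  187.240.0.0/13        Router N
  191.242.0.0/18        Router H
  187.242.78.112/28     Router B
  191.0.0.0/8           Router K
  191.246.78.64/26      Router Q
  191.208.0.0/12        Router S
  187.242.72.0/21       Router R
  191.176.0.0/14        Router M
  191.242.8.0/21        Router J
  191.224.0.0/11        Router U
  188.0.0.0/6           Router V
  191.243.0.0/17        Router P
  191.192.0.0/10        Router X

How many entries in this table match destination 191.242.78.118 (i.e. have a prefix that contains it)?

4

Prefixes containing 191.242.78.118:
  188.0.0.0/6 (188.0.0.0 - 191.255.255.255)
  191.0.0.0/8 (191.0.0.0 - 191.255.255.255)
  191.192.0.0/10 (191.192.0.0 - 191.255.255.255)
  191.224.0.0/11 (191.224.0.0 - 191.255.255.255)
Total matching entries: 4.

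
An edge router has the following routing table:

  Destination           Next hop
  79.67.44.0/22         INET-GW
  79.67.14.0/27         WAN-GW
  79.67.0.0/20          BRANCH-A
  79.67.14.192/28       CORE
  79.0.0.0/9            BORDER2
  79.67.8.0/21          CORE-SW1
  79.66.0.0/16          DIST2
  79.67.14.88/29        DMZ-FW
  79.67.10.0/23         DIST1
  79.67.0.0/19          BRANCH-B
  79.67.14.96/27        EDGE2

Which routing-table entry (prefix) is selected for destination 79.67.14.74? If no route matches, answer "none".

Entries matching 79.67.14.74:
  79.0.0.0/9 (79.0.0.0 - 79.127.255.255)
  79.67.0.0/19 (79.67.0.0 - 79.67.31.255)
  79.67.0.0/20 (79.67.0.0 - 79.67.15.255)
  79.67.8.0/21 (79.67.8.0 - 79.67.15.255)
Most specific is 79.67.8.0/21.

79.67.8.0/21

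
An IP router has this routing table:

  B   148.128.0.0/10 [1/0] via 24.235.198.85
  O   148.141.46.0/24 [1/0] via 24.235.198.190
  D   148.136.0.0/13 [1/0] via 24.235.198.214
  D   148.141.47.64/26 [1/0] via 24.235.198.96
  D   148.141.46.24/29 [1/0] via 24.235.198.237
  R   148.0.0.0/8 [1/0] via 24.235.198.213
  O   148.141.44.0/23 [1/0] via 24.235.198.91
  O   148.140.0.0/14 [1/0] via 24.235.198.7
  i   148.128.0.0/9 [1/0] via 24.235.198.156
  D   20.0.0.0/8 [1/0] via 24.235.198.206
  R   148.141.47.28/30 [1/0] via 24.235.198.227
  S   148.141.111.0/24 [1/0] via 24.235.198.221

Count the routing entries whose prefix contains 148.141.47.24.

5

Prefixes containing 148.141.47.24:
  148.0.0.0/8 (148.0.0.0 - 148.255.255.255)
  148.128.0.0/9 (148.128.0.0 - 148.255.255.255)
  148.128.0.0/10 (148.128.0.0 - 148.191.255.255)
  148.136.0.0/13 (148.136.0.0 - 148.143.255.255)
  148.140.0.0/14 (148.140.0.0 - 148.143.255.255)
Total matching entries: 5.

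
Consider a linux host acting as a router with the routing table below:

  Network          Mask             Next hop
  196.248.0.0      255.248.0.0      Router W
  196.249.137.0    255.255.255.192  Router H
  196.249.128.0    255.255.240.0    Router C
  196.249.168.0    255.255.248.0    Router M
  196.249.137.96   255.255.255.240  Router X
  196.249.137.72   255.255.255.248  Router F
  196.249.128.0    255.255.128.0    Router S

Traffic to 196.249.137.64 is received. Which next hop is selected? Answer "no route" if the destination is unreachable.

Routes whose prefix contains 196.249.137.64:
  196.248.0.0/13 (196.248.0.0 - 196.255.255.255) -> Router W
  196.249.128.0/17 (196.249.128.0 - 196.249.255.255) -> Router S
  196.249.128.0/20 (196.249.128.0 - 196.249.143.255) -> Router C
More-specific entries that do NOT match:
  196.249.137.72/29 (196.249.137.72 - 196.249.137.79) does not contain 196.249.137.64
  196.249.137.96/28 (196.249.137.96 - 196.249.137.111) does not contain 196.249.137.64
  196.249.137.0/26 (196.249.137.0 - 196.249.137.63) does not contain 196.249.137.64
  196.249.168.0/21 (196.249.168.0 - 196.249.175.255) does not contain 196.249.137.64
Longest matching prefix is /20 -> next hop Router C.

Router C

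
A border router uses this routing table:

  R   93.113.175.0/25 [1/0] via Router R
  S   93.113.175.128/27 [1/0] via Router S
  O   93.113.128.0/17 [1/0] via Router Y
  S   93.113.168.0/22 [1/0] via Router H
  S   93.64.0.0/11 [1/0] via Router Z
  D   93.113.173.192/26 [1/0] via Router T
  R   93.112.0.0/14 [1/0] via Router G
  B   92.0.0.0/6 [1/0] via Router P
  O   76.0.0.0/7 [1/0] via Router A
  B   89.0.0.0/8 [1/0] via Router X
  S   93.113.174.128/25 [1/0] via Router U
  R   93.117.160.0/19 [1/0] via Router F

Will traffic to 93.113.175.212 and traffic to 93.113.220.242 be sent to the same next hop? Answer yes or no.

yes

93.113.175.212: longest match 93.113.128.0/17 -> Router Y
93.113.220.242: longest match 93.113.128.0/17 -> Router Y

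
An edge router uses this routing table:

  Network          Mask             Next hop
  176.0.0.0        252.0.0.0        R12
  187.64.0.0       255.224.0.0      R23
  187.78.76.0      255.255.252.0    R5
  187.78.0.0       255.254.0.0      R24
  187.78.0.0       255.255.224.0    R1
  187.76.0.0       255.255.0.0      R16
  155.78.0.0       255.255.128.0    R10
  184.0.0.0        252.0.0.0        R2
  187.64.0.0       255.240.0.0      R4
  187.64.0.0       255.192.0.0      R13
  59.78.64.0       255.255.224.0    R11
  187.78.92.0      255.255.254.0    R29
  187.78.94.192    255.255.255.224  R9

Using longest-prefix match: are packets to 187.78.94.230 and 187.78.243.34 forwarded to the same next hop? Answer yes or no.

yes

187.78.94.230: longest match 187.78.0.0/15 -> R24
187.78.243.34: longest match 187.78.0.0/15 -> R24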